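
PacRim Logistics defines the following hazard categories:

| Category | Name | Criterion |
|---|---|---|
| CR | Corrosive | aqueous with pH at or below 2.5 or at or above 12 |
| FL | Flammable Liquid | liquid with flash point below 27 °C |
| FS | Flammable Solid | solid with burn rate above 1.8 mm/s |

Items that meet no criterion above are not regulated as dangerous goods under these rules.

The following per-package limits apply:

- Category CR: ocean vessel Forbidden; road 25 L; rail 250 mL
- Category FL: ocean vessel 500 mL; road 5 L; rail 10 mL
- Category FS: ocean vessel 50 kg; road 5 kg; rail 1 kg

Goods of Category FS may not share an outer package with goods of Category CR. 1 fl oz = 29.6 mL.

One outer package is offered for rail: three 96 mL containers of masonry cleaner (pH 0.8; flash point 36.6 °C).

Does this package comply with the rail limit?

pH 0.8 meets the Category CR criterion (Corrosive), so the masonry cleaner is Category CR.
Category CR quantity: three 96 mL containers = 288 mL.
288 mL > 250 mL (rail limit, Category CR) — over the limit.

No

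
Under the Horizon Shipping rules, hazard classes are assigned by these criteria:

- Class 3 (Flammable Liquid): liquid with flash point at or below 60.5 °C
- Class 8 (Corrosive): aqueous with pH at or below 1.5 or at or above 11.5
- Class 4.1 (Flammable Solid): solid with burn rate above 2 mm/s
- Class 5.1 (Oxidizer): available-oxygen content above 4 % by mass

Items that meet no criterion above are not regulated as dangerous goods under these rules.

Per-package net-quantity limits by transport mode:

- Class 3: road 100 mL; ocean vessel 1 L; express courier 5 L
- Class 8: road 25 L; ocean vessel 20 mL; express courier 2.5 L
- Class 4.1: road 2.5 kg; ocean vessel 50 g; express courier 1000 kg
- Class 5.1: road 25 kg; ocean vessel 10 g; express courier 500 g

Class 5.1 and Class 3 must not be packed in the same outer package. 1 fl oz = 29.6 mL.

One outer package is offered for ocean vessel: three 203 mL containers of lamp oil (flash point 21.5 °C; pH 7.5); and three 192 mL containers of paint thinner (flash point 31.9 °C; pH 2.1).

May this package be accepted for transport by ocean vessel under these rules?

No

Flash point 21.5 °C meets the Class 3 criterion (Flammable Liquid), so the lamp oil is Class 3.
Paint thinner: flash point 31.9 °C ≤ 60.5 °C → Class 3 (Flammable Liquid).
Total Class 3: (three 203 mL containers = 609 mL) + (three 192 mL containers = 576 mL) = 1.185 L.
1.185 L exceeds the ocean vessel limit of 1 L for Class 3.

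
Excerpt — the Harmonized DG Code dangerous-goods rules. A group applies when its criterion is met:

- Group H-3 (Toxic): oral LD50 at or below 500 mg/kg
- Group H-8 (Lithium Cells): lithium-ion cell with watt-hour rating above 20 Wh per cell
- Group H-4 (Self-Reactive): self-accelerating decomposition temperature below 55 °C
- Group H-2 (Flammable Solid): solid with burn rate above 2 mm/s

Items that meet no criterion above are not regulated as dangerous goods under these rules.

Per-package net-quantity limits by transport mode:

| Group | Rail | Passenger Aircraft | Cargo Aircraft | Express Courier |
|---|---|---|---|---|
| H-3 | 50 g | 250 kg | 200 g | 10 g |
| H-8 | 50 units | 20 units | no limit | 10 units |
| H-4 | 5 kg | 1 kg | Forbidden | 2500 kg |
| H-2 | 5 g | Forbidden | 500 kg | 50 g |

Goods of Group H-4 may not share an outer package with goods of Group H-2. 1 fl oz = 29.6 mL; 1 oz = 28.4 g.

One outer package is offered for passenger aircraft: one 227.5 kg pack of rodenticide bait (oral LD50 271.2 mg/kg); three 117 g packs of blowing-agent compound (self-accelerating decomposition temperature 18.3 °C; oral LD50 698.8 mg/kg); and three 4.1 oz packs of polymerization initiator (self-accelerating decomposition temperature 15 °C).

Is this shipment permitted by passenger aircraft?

Oral LD50 271.2 mg/kg meets the Group H-3 criterion (Toxic), so the rodenticide bait is Group H-3.
Blowing-agent compound: self-accelerating decomposition temperature 18.3 °C < 55 °C → Group H-4 (Self-Reactive).
Polymerization initiator: self-accelerating decomposition temperature 15 °C < 55 °C → Group H-4 (Self-Reactive).
Total Group H-4: (three 117 g packs = 351 g) + (three 4.1 oz packs = 349.32 g) = 700.32 g.
That is within the Group H-4 passenger aircraft limit of 1 kg.
Group H-3 quantity: 227.5 kg.
That is within the Group H-3 passenger aircraft limit of 250 kg.
The segregation rule (Group H-4 with Group H-2) does not apply to Group H-4 with Group H-3.
Every hazard group is within its passenger aircraft limit and no segregation rule is violated.

Yes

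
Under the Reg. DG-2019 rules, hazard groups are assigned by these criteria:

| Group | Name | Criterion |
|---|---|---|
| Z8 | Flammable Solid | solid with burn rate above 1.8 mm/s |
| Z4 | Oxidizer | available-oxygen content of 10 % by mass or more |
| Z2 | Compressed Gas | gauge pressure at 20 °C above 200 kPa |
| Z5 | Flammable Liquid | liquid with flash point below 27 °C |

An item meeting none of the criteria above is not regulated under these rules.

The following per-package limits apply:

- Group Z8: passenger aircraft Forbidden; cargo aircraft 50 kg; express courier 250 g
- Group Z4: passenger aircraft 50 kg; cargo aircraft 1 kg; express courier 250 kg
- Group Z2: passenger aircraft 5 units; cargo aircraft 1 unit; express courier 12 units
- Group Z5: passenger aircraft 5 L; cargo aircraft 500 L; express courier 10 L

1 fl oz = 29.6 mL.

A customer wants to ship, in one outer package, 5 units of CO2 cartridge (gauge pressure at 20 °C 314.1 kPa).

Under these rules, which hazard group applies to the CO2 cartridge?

The CO2 cartridge has gauge pressure at 20 °C 314.1 kPa, which is > 200 kPa, so it is Group Z2 (Compressed Gas).

Group Z2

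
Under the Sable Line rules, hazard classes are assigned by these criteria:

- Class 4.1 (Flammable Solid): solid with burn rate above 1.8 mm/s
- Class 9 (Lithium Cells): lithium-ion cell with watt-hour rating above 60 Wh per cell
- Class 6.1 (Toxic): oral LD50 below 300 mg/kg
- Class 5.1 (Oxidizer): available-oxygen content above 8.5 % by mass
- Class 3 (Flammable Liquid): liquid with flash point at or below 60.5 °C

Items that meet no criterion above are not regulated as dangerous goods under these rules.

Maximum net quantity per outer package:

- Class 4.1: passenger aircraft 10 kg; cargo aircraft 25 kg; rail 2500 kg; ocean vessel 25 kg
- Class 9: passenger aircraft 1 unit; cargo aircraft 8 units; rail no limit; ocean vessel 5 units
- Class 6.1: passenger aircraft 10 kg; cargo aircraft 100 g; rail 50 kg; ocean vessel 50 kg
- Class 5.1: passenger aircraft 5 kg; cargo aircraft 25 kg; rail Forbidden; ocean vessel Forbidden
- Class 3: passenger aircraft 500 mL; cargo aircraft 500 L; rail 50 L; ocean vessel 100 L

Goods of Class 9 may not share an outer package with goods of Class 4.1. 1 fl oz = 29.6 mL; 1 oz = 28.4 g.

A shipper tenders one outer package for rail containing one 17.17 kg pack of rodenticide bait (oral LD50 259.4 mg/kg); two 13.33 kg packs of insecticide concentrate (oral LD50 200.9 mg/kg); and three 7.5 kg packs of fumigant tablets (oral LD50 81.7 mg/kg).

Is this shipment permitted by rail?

The rodenticide bait has oral LD50 259.4 mg/kg, which is < 300 mg/kg, so it is Class 6.1 (Toxic).
The insecticide concentrate has oral LD50 200.9 mg/kg, which is < 300 mg/kg, so it is Class 6.1 (Toxic).
The fumigant tablets have oral LD50 81.7 mg/kg, which is < 300 mg/kg, so they are Class 6.1 (Toxic).
Class 6.1 net quantity: 17.17 kg + (two 13.33 kg packs = 26.66 kg) + (three 7.5 kg packs = 22.5 kg) = 66.33 kg.
66.33 kg > 50 kg (rail limit, Class 6.1) — over the limit.

No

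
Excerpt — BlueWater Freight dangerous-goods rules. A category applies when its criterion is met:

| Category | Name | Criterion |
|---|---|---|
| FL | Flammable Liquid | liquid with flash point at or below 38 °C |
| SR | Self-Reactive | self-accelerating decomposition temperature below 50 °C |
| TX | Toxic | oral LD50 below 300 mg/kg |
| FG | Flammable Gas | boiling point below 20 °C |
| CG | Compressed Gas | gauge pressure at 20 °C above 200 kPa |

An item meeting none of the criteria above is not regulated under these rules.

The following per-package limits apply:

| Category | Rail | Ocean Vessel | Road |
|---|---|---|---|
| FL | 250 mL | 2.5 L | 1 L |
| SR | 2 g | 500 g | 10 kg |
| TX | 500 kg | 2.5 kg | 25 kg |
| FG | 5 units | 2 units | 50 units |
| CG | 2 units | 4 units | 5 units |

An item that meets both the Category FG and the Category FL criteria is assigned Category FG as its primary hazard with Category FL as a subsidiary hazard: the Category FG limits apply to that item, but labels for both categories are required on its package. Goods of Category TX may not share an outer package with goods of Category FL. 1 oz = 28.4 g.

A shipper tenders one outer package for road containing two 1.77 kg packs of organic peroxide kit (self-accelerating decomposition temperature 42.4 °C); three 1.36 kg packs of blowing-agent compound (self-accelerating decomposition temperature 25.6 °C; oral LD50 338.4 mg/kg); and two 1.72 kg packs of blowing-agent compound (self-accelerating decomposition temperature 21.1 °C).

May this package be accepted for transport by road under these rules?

Self-accelerating decomposition temperature 42.4 °C meets the Category SR criterion (Self-Reactive), so the organic peroxide kit is Category SR.
Self-accelerating decomposition temperature 25.6 °C meets the Category SR criterion (Self-Reactive), so the blowing-agent compound is Category SR.
With self-accelerating decomposition temperature 21.1 °C (< 50 °C), the blowing-agent compound falls in Category SR.
Category SR net quantity: (two 1.77 kg packs = 3.54 kg) + (three 1.36 kg packs = 4.08 kg) + (two 1.72 kg packs = 3.44 kg) = 11.06 kg.
11.06 kg > 10 kg (road limit, Category SR) — over the limit.

No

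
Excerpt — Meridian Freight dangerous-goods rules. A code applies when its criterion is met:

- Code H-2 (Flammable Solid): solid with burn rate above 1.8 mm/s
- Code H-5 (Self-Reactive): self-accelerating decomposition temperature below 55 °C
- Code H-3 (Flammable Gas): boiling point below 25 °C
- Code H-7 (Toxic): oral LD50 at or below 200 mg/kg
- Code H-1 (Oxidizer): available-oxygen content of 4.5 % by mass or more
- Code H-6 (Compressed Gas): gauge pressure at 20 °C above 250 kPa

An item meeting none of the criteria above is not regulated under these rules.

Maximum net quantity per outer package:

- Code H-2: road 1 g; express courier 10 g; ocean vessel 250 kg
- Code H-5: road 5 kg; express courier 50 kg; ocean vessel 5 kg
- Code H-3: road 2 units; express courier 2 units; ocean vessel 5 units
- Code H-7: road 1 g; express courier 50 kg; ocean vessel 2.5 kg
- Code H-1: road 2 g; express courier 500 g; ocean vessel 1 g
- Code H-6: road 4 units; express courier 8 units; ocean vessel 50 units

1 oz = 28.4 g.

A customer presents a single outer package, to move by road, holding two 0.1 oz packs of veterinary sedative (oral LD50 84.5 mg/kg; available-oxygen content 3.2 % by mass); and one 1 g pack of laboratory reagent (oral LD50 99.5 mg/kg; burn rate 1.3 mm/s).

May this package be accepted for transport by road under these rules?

With oral LD50 84.5 mg/kg (≤ 200 mg/kg), the veterinary sedative falls in Code H-7.
Laboratory reagent: oral LD50 99.5 mg/kg ≤ 200 mg/kg → Code H-7 (Toxic).
Total Code H-7: (two 0.1 oz packs = 5.68 g) + 1 g = 6.68 g.
That exceeds the Code H-7 road limit of 1 g.

No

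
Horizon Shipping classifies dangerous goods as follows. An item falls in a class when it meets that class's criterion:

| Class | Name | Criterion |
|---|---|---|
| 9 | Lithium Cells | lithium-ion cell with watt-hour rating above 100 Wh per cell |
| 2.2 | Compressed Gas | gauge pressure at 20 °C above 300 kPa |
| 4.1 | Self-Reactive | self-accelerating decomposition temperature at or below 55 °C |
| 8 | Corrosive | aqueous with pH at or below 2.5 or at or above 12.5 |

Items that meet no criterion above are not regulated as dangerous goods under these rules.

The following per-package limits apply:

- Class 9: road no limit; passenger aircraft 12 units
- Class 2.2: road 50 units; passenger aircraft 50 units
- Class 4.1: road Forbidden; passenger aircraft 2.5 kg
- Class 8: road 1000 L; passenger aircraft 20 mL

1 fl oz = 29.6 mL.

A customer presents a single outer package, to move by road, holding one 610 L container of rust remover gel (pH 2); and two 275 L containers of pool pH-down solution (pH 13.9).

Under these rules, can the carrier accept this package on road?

Rust remover gel: pH 2 ≤ 2.5 → Class 8 (Corrosive).
The pool pH-down solution has pH 13.9, which is ≥ 12.5, so it is Class 8 (Corrosive).
Total Class 8: 610 L + (two 275 L containers = 550 L) = 1160 L.
That exceeds the Class 8 road limit of 1000 L.

No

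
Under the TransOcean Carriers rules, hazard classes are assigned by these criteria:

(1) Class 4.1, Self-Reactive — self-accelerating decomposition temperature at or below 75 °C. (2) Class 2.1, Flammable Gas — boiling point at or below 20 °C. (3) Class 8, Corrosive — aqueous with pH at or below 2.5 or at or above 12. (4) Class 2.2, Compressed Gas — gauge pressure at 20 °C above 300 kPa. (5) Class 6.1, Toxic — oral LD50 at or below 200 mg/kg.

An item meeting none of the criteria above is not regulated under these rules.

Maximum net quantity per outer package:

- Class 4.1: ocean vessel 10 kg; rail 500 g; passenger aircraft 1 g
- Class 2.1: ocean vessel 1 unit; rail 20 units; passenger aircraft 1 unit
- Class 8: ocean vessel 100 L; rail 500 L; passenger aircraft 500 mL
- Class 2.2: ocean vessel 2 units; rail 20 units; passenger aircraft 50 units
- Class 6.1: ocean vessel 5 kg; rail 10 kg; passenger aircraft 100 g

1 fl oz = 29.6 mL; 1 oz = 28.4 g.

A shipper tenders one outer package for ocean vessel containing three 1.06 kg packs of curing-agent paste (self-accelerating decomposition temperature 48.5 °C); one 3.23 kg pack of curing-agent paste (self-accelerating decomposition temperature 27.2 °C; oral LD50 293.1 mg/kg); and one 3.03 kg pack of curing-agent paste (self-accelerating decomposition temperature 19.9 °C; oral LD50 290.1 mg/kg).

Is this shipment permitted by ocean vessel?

Yes

The curing-agent paste has self-accelerating decomposition temperature 48.5 °C, which is ≤ 75 °C, so it is Class 4.1 (Self-Reactive).
Curing-agent paste: self-accelerating decomposition temperature 27.2 °C ≤ 75 °C → Class 4.1 (Self-Reactive).
Self-accelerating decomposition temperature 19.9 °C meets the Class 4.1 criterion (Self-Reactive), so the curing-agent paste is Class 4.1.
Total Class 4.1: (three 1.06 kg packs = 3.18 kg) + 3.23 kg + 3.03 kg = 9.44 kg.
9.44 kg is within the ocean vessel limit of 10 kg for Class 4.1.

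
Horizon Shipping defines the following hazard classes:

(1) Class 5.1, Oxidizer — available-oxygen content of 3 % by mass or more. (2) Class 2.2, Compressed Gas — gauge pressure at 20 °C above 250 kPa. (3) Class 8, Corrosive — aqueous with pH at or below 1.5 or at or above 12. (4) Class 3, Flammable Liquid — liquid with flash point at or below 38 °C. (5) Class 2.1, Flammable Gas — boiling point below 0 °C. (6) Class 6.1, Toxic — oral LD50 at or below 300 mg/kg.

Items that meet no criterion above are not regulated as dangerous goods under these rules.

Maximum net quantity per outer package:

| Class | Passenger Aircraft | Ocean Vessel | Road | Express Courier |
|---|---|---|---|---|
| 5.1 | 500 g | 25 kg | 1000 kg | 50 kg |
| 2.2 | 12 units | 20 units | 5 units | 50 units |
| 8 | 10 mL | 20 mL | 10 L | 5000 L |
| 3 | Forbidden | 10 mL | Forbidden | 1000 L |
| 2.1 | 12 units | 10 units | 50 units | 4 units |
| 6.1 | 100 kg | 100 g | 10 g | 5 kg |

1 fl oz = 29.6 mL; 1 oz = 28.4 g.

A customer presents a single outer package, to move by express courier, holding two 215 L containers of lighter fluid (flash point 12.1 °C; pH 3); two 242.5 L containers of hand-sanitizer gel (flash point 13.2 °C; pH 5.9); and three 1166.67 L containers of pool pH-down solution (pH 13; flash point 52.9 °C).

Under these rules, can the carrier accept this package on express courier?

Yes

The lighter fluid has flash point 12.1 °C, which is ≤ 38 °C, so it is Class 3 (Flammable Liquid).
The hand-sanitizer gel has flash point 13.2 °C, which is ≤ 38 °C, so it is Class 3 (Flammable Liquid).
Pool pH-down solution: pH 13 ≥ 12 → Class 8 (Corrosive).
Total Class 3: (two 215 L containers = 430 L) + (two 242.5 L containers = 485 L) = 915 L.
915 L ≤ 1000 L (express courier limit, Class 3) — within limit.
Class 8 quantity: three 1166.67 L containers = 3500.01 L.
That is within the Class 8 express courier limit of 5000 L.
Every hazard class is within its express courier limit and no segregation rule is violated.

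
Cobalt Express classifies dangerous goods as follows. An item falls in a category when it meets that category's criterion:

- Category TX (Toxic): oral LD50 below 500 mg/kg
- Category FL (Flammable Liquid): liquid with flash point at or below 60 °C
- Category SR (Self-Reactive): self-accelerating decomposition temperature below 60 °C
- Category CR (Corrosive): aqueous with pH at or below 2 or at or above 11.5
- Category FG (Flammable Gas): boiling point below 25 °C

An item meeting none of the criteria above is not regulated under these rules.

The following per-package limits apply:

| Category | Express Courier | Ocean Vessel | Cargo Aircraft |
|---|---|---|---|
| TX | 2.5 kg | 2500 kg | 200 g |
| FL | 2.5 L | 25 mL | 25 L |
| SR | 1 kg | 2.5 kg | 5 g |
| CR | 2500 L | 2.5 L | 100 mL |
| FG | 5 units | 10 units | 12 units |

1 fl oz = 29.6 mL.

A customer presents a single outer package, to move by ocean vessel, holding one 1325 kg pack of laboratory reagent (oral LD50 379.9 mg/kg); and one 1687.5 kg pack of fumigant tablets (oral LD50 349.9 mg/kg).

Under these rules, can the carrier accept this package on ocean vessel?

Laboratory reagent: oral LD50 379.9 mg/kg < 500 mg/kg → Category TX (Toxic).
With oral LD50 349.9 mg/kg (< 500 mg/kg), the fumigant tablets fall in Category TX.
Total Category TX: 1325 kg + 1687.5 kg = 3012.5 kg.
3012.5 kg exceeds the ocean vessel limit of 2500 kg for Category TX.

No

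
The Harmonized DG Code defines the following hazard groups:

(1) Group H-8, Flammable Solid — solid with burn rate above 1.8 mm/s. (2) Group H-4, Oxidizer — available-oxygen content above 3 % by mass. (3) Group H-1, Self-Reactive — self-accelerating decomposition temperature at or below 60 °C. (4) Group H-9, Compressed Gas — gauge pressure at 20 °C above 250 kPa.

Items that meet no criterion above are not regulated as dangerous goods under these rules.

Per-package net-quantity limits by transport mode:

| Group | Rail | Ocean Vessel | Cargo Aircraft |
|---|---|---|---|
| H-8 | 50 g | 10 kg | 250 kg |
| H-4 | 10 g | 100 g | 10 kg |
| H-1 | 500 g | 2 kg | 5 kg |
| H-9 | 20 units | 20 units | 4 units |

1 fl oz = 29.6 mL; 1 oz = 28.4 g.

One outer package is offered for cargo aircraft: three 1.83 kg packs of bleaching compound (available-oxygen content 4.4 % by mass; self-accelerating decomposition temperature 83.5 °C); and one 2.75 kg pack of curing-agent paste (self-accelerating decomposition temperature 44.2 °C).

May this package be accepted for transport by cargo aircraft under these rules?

Yes

The bleaching compound has available-oxygen content 4.4 % by mass, which is > 3 % by mass, so it is Group H-4 (Oxidizer).
With self-accelerating decomposition temperature 44.2 °C (≤ 60 °C), the curing-agent paste falls in Group H-1.
Group H-4 quantity: three 1.83 kg packs = 5.49 kg.
5.49 kg ≤ 10 kg (cargo aircraft limit, Group H-4) — within limit.
Group H-1 quantity: 2.75 kg.
That is within the Group H-1 cargo aircraft limit of 5 kg.
Every hazard group is within its cargo aircraft limit and no segregation rule is violated.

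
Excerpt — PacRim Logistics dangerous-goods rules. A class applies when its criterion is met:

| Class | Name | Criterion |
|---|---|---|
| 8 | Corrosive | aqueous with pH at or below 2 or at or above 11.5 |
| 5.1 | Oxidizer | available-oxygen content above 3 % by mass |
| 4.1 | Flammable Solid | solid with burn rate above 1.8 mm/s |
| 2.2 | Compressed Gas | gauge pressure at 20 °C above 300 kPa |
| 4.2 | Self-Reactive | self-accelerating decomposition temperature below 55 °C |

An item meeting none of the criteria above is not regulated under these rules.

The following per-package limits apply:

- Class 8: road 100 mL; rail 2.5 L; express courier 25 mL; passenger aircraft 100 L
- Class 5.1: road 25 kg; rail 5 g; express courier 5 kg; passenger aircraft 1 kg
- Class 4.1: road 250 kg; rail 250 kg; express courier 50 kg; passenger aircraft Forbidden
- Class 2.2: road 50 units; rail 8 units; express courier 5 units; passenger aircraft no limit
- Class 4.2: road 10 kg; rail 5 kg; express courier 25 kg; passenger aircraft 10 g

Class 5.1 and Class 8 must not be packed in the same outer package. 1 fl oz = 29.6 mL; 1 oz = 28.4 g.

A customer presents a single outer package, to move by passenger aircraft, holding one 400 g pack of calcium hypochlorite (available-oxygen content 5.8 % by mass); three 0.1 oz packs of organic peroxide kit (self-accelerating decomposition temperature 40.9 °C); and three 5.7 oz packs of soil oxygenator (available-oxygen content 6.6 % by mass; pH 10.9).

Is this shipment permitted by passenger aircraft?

Available-oxygen content 5.8 % by mass meets the Class 5.1 criterion (Oxidizer), so the calcium hypochlorite is Class 5.1.
Self-accelerating decomposition temperature 40.9 °C meets the Class 4.2 criterion (Self-Reactive), so the organic peroxide kit is Class 4.2.
With available-oxygen content 6.6 % by mass (> 3 % by mass), the soil oxygenator falls in Class 5.1.
Class 5.1 net quantity: 400 g + (three 5.7 oz packs = 485.64 g) = 885.64 g.
That is within the Class 5.1 passenger aircraft limit of 1 kg.
Class 4.2 quantity: three 0.1 oz packs = 8.52 g.
8.52 g is within the passenger aircraft limit of 10 g for Class 4.2.
The segregation rule (Class 5.1 with Class 8) does not apply to Class 5.1 with Class 4.2.
Every hazard class is within its passenger aircraft limit and no segregation rule is violated.

Yes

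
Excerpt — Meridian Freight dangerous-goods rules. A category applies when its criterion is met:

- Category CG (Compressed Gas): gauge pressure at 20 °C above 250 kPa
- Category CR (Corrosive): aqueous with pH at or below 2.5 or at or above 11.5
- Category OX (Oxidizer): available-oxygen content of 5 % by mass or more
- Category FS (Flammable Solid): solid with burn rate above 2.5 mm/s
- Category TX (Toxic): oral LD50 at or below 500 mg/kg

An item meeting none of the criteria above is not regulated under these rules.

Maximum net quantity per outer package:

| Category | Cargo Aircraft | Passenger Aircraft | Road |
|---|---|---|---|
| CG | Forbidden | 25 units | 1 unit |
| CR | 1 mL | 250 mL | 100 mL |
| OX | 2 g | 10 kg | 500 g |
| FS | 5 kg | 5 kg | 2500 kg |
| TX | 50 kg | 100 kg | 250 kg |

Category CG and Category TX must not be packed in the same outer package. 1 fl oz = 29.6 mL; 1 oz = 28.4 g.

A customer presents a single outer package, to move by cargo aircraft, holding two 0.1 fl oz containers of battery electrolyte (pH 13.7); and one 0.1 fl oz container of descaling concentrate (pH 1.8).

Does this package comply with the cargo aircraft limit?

Battery electrolyte: pH 13.7 ≥ 11.5 → Category CR (Corrosive).
With pH 1.8 (≤ 2.5), the descaling concentrate falls in Category CR.
Category CR net quantity: (two 0.1 fl oz containers = 5.92 mL) + (one 0.1 fl oz container = 2.96 mL) = 8.88 mL.
8.88 mL > 1 mL (cargo aircraft limit, Category CR) — over the limit.

No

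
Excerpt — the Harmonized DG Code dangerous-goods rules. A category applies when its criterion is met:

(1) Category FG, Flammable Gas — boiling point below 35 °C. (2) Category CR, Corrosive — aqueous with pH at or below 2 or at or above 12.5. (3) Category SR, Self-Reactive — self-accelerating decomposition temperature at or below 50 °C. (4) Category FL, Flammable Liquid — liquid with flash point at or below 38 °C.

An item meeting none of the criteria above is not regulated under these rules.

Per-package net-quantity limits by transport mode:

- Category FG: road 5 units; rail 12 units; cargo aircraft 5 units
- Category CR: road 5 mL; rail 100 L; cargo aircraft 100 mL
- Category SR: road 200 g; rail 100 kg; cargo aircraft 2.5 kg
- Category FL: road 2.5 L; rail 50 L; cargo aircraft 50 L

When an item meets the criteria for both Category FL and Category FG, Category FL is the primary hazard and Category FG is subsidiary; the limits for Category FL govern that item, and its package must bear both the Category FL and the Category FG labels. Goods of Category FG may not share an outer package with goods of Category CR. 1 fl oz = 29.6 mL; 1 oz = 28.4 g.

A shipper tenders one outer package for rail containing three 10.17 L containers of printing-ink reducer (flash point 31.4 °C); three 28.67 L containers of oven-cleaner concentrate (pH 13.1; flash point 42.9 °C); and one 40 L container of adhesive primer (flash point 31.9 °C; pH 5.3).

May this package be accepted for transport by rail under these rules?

No

The printing-ink reducer has flash point 31.4 °C, which is ≤ 38 °C, so it is Category FL (Flammable Liquid).
The oven-cleaner concentrate has pH 13.1, which is ≥ 12.5, so it is Category CR (Corrosive).
Adhesive primer: flash point 31.9 °C ≤ 38 °C → Category FL (Flammable Liquid).
Category CR quantity: three 28.67 L containers = 86.01 L.
That is within the Category CR rail limit of 100 L.
Total Category FL: (three 10.17 L containers = 30.51 L) + 40 L = 70.51 L.
70.51 L exceeds the rail limit of 50 L for Category FL.
The segregation rule (Category FG with Category CR) does not apply to Category CR with Category FL.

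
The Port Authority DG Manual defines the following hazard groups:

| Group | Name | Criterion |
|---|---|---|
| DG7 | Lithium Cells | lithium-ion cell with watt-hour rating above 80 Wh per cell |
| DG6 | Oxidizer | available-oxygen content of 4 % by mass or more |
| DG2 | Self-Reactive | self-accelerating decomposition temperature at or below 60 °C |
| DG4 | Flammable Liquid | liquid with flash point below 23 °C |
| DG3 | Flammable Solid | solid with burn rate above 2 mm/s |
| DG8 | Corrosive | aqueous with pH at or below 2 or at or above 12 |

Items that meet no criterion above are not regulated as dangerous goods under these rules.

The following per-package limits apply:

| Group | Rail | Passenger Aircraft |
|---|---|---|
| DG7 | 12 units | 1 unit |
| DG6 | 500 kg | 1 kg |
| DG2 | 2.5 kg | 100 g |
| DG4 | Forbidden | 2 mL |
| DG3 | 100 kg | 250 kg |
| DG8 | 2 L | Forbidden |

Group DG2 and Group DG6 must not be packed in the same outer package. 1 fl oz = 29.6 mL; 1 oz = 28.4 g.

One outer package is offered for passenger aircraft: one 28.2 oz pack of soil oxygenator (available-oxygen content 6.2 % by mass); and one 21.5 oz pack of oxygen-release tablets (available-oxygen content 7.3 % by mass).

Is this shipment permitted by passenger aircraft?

With available-oxygen content 6.2 % by mass (≥ 4 % by mass), the soil oxygenator falls in Group DG6.
The oxygen-release tablets have available-oxygen content 7.3 % by mass, which is ≥ 4 % by mass, so they are Group DG6 (Oxidizer).
Group DG6 net quantity: (one 28.2 oz pack = 800.88 g) + (one 21.5 oz pack = 610.6 g) = 1411.48 g.
1411.48 g exceeds the passenger aircraft limit of 1 kg for Group DG6.

No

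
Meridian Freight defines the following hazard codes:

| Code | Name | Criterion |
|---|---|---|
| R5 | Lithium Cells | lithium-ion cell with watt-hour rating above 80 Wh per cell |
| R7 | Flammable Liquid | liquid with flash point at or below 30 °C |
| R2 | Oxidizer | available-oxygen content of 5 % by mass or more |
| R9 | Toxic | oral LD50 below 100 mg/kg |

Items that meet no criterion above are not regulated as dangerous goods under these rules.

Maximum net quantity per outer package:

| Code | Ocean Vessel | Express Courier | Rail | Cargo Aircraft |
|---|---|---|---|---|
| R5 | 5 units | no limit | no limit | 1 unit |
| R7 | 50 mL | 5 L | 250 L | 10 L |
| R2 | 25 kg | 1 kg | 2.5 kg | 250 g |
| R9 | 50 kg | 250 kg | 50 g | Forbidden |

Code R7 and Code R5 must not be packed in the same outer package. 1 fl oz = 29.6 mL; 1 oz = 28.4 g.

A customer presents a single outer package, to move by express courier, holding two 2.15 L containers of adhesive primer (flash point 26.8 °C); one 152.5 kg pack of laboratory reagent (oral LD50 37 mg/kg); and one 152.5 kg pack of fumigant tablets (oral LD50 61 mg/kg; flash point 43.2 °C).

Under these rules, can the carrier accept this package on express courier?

Flash point 26.8 °C meets the Code R7 criterion (Flammable Liquid), so the adhesive primer is Code R7.
The laboratory reagent has oral LD50 37 mg/kg, which is < 100 mg/kg, so it is Code R9 (Toxic).
Fumigant tablets: oral LD50 61 mg/kg < 100 mg/kg → Code R9 (Toxic).
Total Code R9: 152.5 kg + 152.5 kg = 305 kg.
That exceeds the Code R9 express courier limit of 250 kg.
Code R7 quantity: two 2.15 L containers = 4.3 L.
4.3 L ≤ 5 L (express courier limit, Code R7) — within limit.
The segregation rule (Code R7 with Code R5) does not apply to Code R9 with Code R7.

No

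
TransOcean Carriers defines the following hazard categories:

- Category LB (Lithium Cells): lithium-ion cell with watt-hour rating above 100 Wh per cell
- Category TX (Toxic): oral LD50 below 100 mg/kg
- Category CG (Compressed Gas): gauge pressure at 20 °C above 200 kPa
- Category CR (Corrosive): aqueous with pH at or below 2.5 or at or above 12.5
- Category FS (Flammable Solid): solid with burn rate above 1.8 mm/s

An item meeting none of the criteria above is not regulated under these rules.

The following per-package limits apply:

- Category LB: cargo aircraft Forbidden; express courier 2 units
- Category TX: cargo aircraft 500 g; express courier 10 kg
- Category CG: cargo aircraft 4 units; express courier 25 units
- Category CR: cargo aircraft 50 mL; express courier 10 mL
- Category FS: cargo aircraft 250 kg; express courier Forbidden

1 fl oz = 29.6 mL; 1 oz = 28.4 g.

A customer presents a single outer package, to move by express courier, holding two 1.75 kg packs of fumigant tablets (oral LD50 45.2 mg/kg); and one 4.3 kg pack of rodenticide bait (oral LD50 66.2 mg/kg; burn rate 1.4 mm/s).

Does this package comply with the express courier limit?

Yes

Fumigant tablets: oral LD50 45.2 mg/kg < 100 mg/kg → Category TX (Toxic).
Oral LD50 66.2 mg/kg meets the Category TX criterion (Toxic), so the rodenticide bait is Category TX.
Category TX net quantity: (two 1.75 kg packs = 3.5 kg) + 4.3 kg = 7.8 kg.
7.8 kg ≤ 10 kg (express courier limit, Category TX) — within limit.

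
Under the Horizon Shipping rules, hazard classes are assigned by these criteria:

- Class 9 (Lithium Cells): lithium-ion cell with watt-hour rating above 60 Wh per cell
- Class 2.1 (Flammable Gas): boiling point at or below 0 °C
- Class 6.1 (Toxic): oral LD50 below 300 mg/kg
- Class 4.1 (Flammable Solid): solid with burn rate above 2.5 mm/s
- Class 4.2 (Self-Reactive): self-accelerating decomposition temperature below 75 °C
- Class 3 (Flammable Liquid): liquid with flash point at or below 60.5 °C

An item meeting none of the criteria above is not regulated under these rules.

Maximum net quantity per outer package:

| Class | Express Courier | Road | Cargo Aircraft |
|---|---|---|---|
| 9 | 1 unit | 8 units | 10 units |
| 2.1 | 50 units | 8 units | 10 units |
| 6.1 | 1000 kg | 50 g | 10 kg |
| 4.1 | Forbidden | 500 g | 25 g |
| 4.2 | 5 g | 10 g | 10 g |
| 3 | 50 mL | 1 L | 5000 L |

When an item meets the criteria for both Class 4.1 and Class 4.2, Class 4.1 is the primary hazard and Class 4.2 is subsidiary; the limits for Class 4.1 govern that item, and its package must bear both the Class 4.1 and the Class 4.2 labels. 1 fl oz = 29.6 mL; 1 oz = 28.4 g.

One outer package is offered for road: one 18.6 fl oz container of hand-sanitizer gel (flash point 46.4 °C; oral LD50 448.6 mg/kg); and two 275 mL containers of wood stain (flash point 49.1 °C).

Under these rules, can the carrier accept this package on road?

Hand-sanitizer gel: flash point 46.4 °C ≤ 60.5 °C → Class 3 (Flammable Liquid).
Flash point 49.1 °C meets the Class 3 criterion (Flammable Liquid), so the wood stain is Class 3.
Class 3 net quantity: (one 18.6 fl oz container = 550.56 mL) + (two 275 mL containers = 550 mL) = 1100.56 mL.
1100.56 mL exceeds the road limit of 1 L for Class 3.

No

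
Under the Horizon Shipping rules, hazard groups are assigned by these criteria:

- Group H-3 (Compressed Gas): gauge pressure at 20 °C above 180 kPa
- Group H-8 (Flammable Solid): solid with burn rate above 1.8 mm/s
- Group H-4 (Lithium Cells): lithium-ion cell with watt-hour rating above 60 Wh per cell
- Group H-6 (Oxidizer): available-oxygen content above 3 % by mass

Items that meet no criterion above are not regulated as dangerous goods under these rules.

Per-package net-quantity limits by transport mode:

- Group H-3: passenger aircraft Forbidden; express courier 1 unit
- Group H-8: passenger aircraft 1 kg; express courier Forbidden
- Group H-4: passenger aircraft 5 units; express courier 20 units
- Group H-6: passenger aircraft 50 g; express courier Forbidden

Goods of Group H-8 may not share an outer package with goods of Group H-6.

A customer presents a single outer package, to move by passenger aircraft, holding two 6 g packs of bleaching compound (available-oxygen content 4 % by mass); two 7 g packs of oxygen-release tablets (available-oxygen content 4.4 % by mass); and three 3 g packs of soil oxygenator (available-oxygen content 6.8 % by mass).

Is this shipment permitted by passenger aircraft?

Yes

The bleaching compound has available-oxygen content 4 % by mass, which is > 3 % by mass, so it is Group H-6 (Oxidizer).
Available-oxygen content 4.4 % by mass meets the Group H-6 criterion (Oxidizer), so the oxygen-release tablets are Group H-6.
Soil oxygenator: available-oxygen content 6.8 % by mass > 3 % by mass → Group H-6 (Oxidizer).
Group H-6 net quantity: (two 6 g packs = 12 g) + (two 7 g packs = 14 g) + (three 3 g packs = 9 g) = 35 g.
35 g ≤ 50 g (passenger aircraft limit, Group H-6) — within limit.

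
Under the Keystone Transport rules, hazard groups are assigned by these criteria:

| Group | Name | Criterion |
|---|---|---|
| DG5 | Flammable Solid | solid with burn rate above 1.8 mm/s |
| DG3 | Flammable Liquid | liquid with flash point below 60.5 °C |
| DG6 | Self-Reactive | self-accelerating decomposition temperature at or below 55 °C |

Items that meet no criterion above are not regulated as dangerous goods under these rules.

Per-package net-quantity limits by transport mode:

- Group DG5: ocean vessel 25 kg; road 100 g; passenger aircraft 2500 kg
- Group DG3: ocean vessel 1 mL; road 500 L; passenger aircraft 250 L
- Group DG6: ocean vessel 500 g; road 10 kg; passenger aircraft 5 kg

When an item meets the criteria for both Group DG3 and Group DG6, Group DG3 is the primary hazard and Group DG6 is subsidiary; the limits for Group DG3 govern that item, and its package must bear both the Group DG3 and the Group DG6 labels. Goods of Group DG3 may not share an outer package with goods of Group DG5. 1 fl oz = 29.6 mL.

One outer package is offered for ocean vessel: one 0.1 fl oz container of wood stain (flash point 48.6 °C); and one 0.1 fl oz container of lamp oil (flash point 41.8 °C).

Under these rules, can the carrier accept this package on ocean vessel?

No

Flash point 48.6 °C meets the Group DG3 criterion (Flammable Liquid), so the wood stain is Group DG3.
With flash point 41.8 °C (< 60.5 °C), the lamp oil falls in Group DG3.
Group DG3 net quantity: (one 0.1 fl oz container = 2.96 mL) + (one 0.1 fl oz container = 2.96 mL) = 5.92 mL.
5.92 mL > 1 mL (ocean vessel limit, Group DG3) — over the limit.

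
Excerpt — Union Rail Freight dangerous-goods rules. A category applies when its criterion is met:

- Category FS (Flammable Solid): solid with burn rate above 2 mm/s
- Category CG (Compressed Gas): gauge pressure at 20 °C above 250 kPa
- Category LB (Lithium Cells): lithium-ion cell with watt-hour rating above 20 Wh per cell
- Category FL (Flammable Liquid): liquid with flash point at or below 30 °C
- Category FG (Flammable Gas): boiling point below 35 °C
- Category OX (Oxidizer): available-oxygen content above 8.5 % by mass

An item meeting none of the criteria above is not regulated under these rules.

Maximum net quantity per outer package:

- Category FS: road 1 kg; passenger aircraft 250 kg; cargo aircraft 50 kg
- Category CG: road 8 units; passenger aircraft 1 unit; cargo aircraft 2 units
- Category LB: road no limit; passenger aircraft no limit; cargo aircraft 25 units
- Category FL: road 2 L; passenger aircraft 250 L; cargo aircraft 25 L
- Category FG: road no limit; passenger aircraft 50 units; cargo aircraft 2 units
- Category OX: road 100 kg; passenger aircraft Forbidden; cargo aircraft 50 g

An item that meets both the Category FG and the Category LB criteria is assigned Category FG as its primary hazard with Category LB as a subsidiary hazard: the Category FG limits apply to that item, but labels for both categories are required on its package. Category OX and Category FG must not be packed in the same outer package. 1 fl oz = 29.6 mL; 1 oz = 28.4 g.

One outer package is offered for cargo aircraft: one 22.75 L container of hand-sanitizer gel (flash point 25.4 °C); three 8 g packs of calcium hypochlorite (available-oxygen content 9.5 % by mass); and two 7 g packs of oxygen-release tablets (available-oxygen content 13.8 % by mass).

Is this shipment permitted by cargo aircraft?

Hand-sanitizer gel: flash point 25.4 °C ≤ 30 °C → Category FL (Flammable Liquid).
Calcium hypochlorite: available-oxygen content 9.5 % by mass > 8.5 % by mass → Category OX (Oxidizer).
Oxygen-release tablets: available-oxygen content 13.8 % by mass > 8.5 % by mass → Category OX (Oxidizer).
Category OX net quantity: (three 8 g packs = 24 g) + (two 7 g packs = 14 g) = 38 g.
That is within the Category OX cargo aircraft limit of 50 g.
Category FL quantity: 22.75 L.
22.75 L ≤ 25 L (cargo aircraft limit, Category FL) — within limit.
The segregation rule (Category OX with Category FG) does not apply to Category OX with Category FL.
Every hazard category is within its cargo aircraft limit and no segregation rule is violated.

Yes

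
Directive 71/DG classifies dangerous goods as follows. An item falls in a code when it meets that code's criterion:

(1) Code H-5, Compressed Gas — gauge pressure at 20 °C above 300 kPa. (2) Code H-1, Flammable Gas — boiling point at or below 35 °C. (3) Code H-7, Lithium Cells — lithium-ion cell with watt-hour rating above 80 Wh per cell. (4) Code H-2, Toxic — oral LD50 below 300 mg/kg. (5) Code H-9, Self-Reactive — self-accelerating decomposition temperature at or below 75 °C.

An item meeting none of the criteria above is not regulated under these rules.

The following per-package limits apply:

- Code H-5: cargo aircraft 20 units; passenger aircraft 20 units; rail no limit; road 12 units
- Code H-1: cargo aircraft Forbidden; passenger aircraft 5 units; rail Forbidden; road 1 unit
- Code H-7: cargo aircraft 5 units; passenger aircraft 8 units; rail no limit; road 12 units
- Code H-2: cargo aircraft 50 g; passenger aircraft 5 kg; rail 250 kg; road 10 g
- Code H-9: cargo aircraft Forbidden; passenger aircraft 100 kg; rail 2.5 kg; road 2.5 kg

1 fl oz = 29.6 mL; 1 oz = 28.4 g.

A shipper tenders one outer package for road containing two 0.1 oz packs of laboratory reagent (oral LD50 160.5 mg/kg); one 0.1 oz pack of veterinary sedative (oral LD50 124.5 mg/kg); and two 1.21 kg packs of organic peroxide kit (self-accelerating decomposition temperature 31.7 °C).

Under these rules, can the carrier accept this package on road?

Yes

Oral LD50 160.5 mg/kg meets the Code H-2 criterion (Toxic), so the laboratory reagent is Code H-2.
Veterinary sedative: oral LD50 124.5 mg/kg < 300 mg/kg → Code H-2 (Toxic).
With self-accelerating decomposition temperature 31.7 °C (≤ 75 °C), the organic peroxide kit falls in Code H-9.
Total Code H-2: (two 0.1 oz packs = 5.68 g) + (one 0.1 oz pack = 2.84 g) = 8.52 g.
That is within the Code H-2 road limit of 10 g.
Code H-9 quantity: two 1.21 kg packs = 2.42 kg.
That is within the Code H-9 road limit of 2.5 kg.
Every hazard code is within its road limit and no segregation rule is violated.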